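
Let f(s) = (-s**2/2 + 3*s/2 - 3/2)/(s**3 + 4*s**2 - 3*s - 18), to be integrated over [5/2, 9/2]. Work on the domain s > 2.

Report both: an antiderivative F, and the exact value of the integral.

Antiderivative: F(s) = -log(s - 2)/50 - 12*log(s + 3)/25 - 21/(10*s + 30); value = -12*log(15/2)/25 - log(5/2)/50 - log(2)/50 + 28/275 + 12*log(11/2)/25

The denominator factors as 2*(s - 2)*(s + 3)**2; partial fractions split f into directly integrable pieces: -12/(25*(s + 3)) + 21/(10*(s + 3)**2) - 1/(50*(s - 2)).
F(s) = -log(s - 2)/50 - 12*log(s + 3)/25 - 21/(10*s + 30) is an antiderivative of f.
Check: d/ds[-log(s - 2)/50 - 12*log(s + 3)/25 - 21/(10*s + 30)] = (-s**2 + 3*s - 3)/(2*s**3 + 8*s**2 - 6*s - 36), which equals f(s).
F(9/2) = -12*log(15/2)/25 - 7/25 - log(5/2)/50; F(5/2) = -12*log(11/2)/25 - 21/55 + log(2)/50.
Integral = F(9/2) - F(5/2) = -12*log(15/2)/25 - log(5/2)/50 - log(2)/50 + 28/275 + 12*log(11/2)/25.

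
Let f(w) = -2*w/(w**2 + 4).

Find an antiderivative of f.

f matches the chain-rule pattern g'(h)*h' with inner function h(w) = w**2/2 + 2; substituting u = h(w) collapses the integral.
Check: d/dw[-log(w**2/2 + 2)] = -2*w/(w**2 + 4) = f(w).

An antiderivative is F(w) = -log(w**2/2 + 2).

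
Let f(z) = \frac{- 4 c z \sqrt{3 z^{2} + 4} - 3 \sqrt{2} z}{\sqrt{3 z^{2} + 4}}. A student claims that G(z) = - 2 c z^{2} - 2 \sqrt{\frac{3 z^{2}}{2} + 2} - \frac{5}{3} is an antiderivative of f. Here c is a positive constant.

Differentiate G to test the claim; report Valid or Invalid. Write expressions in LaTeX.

d/dz[G] = \frac{- 4 c z \sqrt{3 z^{2} + 4} - 3 \sqrt{2} z}{\sqrt{3 z^{2} + 4}}
This equals f(z) exactly, so the claim holds.

Valid - the claim checks out under differentiation.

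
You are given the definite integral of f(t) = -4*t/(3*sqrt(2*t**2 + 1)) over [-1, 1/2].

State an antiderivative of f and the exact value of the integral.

The substitution u = 2*t**2 + 1 works: f is exactly (dF/du)*(du/dt) for that inner function.
F(t) = -2*sqrt(2*t**2 + 1)/3 is an antiderivative of f.
Check: d/dt[-2*sqrt(2*t**2 + 1)/3] = -4*t/(3*sqrt(2*t**2 + 1)) = f(t).
F(1/2) = -sqrt(6)/3; F(-1) = -2*sqrt(3)/3.
Integral = F(1/2) - F(-1) = -sqrt(6)/3 + 2*sqrt(3)/3.

Antiderivative: F(t) = -2*sqrt(2*t**2 + 1)/3; value = -sqrt(6)/3 + 2*sqrt(3)/3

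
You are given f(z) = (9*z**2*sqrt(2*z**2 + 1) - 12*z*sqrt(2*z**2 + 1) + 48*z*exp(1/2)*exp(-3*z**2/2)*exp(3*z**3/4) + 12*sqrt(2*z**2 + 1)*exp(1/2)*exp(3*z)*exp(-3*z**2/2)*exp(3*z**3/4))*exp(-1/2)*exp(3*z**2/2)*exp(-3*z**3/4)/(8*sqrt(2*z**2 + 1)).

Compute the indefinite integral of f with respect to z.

For F(z) to be correct the identity F'(z) - f(z) = 0 must hold.
Check: d/dz[3*sqrt(2*z**2 + 1) + exp(3*z)/2 - exp(-3*z**3/4 + 3*z**2/2 - 1/2)/2] = (9*z**2*sqrt(2*z**2 + 1) - 12*z*sqrt(2*z**2 + 1) + 48*z*exp(1/2)*exp(-3*z**2/2)*exp(3*z**3/4) + 12*sqrt(2*z**2 + 1)*exp(1/2)*exp(3*z)*exp(-3*z**2/2)*exp(3*z**3/4))*exp(-1/2)*exp(3*z**2/2)*exp(-3*z**3/4)/(8*sqrt(2*z**2 + 1)) = f(z).

F(z) = 3*sqrt(2*z**2 + 1) + exp(3*z)/2 - exp(-3*z**3/4 + 3*z**2/2 - 1/2)/2 + C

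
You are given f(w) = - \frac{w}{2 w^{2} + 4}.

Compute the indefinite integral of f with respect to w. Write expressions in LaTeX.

F(w) = - \frac{\log{\left(w^{2} + 2 \right)}}{4} + C

The substitution u = w^{2} + 2 works: f is exactly (dF/du)*(du/dw) for that inner function.
Check: d/dw[- \frac{\log{\left(w^{2} + 2 \right)}}{4}] = - \frac{w}{2 w^{2} + 4} = f(w).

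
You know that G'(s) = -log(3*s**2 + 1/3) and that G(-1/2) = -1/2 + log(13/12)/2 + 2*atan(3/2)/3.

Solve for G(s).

For G(s) to be correct, d/ds[G] must agree with the stated G'(s) identically.
A general antiderivative is -s*log(3*s**2 + 1/3) + 2*s - 2*atan(3*s)/3 + C.
The condition gives C = -1/2 + log(13/12)/2 + 2*atan(3/2)/3 - (-1 + log(13/12)/2 + 2*atan(3/2)/3) = 1/2.
So G(s) = -s*log(3*s**2 + 1/3) + 2*s - 2*atan(3*s)/3 + 1/2.
Check: d/ds[-s*log(3*s**2 + 1/3) + 2*s - 2*atan(3*s)/3 + 1/2] = -log(3*s**2 + 1/3) = G'(s).

G(s) = -s*log(3*s**2 + 1/3) + 2*s - 2*atan(3*s)/3 + 1/2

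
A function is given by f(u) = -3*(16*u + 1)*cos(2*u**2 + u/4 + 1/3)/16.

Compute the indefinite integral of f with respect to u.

F(u) = -3*sin(2*u**2 + u/4 + 1/3)/4 + C

f matches the chain-rule pattern g'(h)*h' with inner function h(u) = 2*u**2 + u/4 + 1/3; substituting w = h(u) collapses the integral.
Check: d/du[-3*sin(2*u**2 + u/4 + 1/3)/4] = -3*u*cos(2*u**2 + u/4 + 1/3) - 3*cos(2*u**2 + u/4 + 1/3)/16, which equals f(u).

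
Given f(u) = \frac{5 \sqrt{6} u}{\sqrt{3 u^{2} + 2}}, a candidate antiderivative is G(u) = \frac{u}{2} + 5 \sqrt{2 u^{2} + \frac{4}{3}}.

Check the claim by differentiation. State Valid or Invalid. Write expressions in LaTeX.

Invalid: d/du[G] - f = \frac{1}{2}, which is not 0.

d/du[G] = \frac{10 \sqrt{6} u + \sqrt{3 u^{2} + 2}}{2 \sqrt{3 u^{2} + 2}}
d/du[G] - f(u) = \frac{1}{2} != 0.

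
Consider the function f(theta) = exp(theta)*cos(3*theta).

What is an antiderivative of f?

A candidate is checked by its d/dtheta: the result must match f(theta).
Check: d/dtheta[(3*sin(3*theta) + cos(3*theta))*exp(theta)/10] = exp(theta)*cos(3*theta) = f(theta).

An antiderivative is F(theta) = (3*sin(3*theta) + cos(3*theta))*exp(theta)/10.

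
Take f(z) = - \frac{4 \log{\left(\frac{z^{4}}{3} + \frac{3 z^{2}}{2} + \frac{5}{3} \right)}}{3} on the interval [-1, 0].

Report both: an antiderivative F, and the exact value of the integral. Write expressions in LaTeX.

Whatever form F(z) takes, F'(z) = f(z) is non-negotiable.
F(z) = - \frac{4 \left(z \log{\left(\frac{z^{4}}{3} + \frac{3 z^{2}}{2} + \frac{5}{3} \right)} - 4 z + \sqrt{10} \operatorname{atan}{\left(\frac{\sqrt{10} z}{5} \right)} + 2 \sqrt{2} \operatorname{atan}{\left(\frac{\sqrt{2} z}{2} \right)}\right)}{3} is an antiderivative of f.
Check: d/dz[- \frac{4 \left(z \log{\left(\frac{z^{4}}{3} + \frac{3 z^{2}}{2} + \frac{5}{3} \right)} - 4 z + \sqrt{10} \operatorname{atan}{\left(\frac{\sqrt{10} z}{5} \right)} + 2 \sqrt{2} \operatorname{atan}{\left(\frac{\sqrt{2} z}{2} \right)}\right)}{3}] = - \frac{4 \log{\left(2 z^{4} + 9 z^{2} + 10 \right)}}{3} + \frac{4 \log{\left(6 \right)}}{3}, which equals f(z).
F(0) = 0; F(-1) = - \frac{16}{3} + \frac{4 \log{\left(\frac{7}{2} \right)}}{3} + \frac{8 \sqrt{2} \operatorname{atan}{\left(\frac{\sqrt{2}}{2} \right)}}{3} + \frac{4 \sqrt{10} \operatorname{atan}{\left(\frac{\sqrt{10}}{5} \right)}}{3}.
Integral = F(0) - F(-1) = - \frac{4 \sqrt{10} \operatorname{atan}{\left(\frac{\sqrt{10}}{5} \right)}}{3} - \frac{8 \sqrt{2} \operatorname{atan}{\left(\frac{\sqrt{2}}{2} \right)}}{3} - \frac{4 \log{\left(\frac{7}{2} \right)}}{3} + \frac{16}{3}.

Antiderivative: F(z) = - \frac{4 \left(z \log{\left(\frac{z^{4}}{3} + \frac{3 z^{2}}{2} + \frac{5}{3} \right)} - 4 z + \sqrt{10} \operatorname{atan}{\left(\frac{\sqrt{10} z}{5} \right)} + 2 \sqrt{2} \operatorname{atan}{\left(\frac{\sqrt{2} z}{2} \right)}\right)}{3}; value = - \frac{4 \sqrt{10} \operatorname{atan}{\left(\frac{\sqrt{10}}{5} \right)}}{3} - \frac{8 \sqrt{2} \operatorname{atan}{\left(\frac{\sqrt{2}}{2} \right)}}{3} - \frac{4 \log{\left(\frac{7}{2} \right)}}{3} + \frac{16}{3}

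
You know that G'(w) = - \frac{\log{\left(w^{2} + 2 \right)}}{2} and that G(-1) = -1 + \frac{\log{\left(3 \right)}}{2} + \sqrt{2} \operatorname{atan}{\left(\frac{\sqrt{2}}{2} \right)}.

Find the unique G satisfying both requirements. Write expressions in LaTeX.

G(w) = - \frac{w \log{\left(w^{2} + 2 \right)}}{2} + w - \sqrt{2} \operatorname{atan}{\left(\frac{\sqrt{2} w}{2} \right)}

Check a candidate G(w) by differentiating: d/dw[G] must match the given G'(w).
A general antiderivative is - \frac{w \log{\left(w^{2} + 2 \right)}}{2} + w - \sqrt{2} \operatorname{atan}{\left(\frac{\sqrt{2} w}{2} \right)} + C.
The condition gives C = -1 + \frac{\log{\left(3 \right)}}{2} + \sqrt{2} \operatorname{atan}{\left(\frac{\sqrt{2}}{2} \right)} - (-1 + \frac{\log{\left(3 \right)}}{2} + \sqrt{2} \operatorname{atan}{\left(\frac{\sqrt{2}}{2} \right)}) = 0.
So G(w) = - \frac{w \log{\left(w^{2} + 2 \right)}}{2} + w - \sqrt{2} \operatorname{atan}{\left(\frac{\sqrt{2} w}{2} \right)}.
Check: d/dw[- \frac{w \log{\left(w^{2} + 2 \right)}}{2} + w - \sqrt{2} \operatorname{atan}{\left(\frac{\sqrt{2} w}{2} \right)}] = - \frac{\log{\left(w^{2} + 2 \right)}}{2} = G'(w).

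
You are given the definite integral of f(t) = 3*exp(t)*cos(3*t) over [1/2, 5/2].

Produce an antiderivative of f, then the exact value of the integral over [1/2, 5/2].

Antiderivative: F(t) = 9*exp(t)*sin(3*t)/10 + 3*exp(t)*cos(3*t)/10; value = -9*exp(1/2)*sin(3/2)/10 - 3*exp(1/2)*cos(3/2)/10 + 3*exp(5/2)*cos(15/2)/10 + 9*exp(5/2)*sin(15/2)/10

Since d/dt undoes antidifferentiation here, F'(t) = f(t) is required of F(t).
F(t) = 9*exp(t)*sin(3*t)/10 + 3*exp(t)*cos(3*t)/10 is an antiderivative of f.
Check: d/dt[9*exp(t)*sin(3*t)/10 + 3*exp(t)*cos(3*t)/10] = 3*exp(t)*cos(3*t) = f(t).
F(5/2) = 3*exp(5/2)*cos(15/2)/10 + 9*exp(5/2)*sin(15/2)/10; F(1/2) = 3*exp(1/2)*cos(3/2)/10 + 9*exp(1/2)*sin(3/2)/10.
Integral = F(5/2) - F(1/2) = -9*exp(1/2)*sin(3/2)/10 - 3*exp(1/2)*cos(3/2)/10 + 3*exp(5/2)*cos(15/2)/10 + 9*exp(5/2)*sin(15/2)/10.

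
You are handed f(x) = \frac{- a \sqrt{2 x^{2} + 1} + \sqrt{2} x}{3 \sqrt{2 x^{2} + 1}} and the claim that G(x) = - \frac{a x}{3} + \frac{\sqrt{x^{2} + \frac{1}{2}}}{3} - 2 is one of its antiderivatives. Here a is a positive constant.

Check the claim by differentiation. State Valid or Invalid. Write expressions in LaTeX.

d/dx[G] = \frac{- a \sqrt{2 x^{2} + 1} + \sqrt{2} x}{3 \sqrt{2 x^{2} + 1}}
This equals f(x) exactly, so the claim holds.

Valid. The derivative of G reproduces f.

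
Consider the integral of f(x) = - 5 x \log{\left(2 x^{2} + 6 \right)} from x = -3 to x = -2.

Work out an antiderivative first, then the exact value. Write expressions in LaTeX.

A first test for any F(x): its x-derivative must equal f(x) identically.
F(x) = \frac{5 \left(- x^{2} \log{\left(2 x^{2} + 6 \right)} + x^{2} - 3 \log{\left(x^{2} + 3 \right)}\right)}{2} is an antiderivative of f.
Check: d/dx[\frac{5 \left(- x^{2} \log{\left(2 x^{2} + 6 \right)} + x^{2} - 3 \log{\left(x^{2} + 3 \right)}\right)}{2}] = - 5 x \log{\left(x^{2} + 3 \right)} - 5 x \log{\left(2 \right)}, which equals f(x).
F(-2) = - 10 \log{\left(14 \right)} - \frac{15 \log{\left(7 \right)}}{2} + 10; F(-3) = - \frac{45 \log{\left(24 \right)}}{2} - \frac{15 \log{\left(12 \right)}}{2} + \frac{45}{2}.
Integral = F(-2) - F(-3) = - 10 \log{\left(14 \right)} - \frac{15 \log{\left(7 \right)}}{2} - \frac{25}{2} + \frac{15 \log{\left(12 \right)}}{2} + \frac{45 \log{\left(24 \right)}}{2}.

Antiderivative: F(x) = \frac{5 \left(- x^{2} \log{\left(2 x^{2} + 6 \right)} + x^{2} - 3 \log{\left(x^{2} + 3 \right)}\right)}{2}; value = - 10 \log{\left(14 \right)} - \frac{15 \log{\left(7 \right)}}{2} - \frac{25}{2} + \frac{15 \log{\left(12 \right)}}{2} + \frac{45 \log{\left(24 \right)}}{2}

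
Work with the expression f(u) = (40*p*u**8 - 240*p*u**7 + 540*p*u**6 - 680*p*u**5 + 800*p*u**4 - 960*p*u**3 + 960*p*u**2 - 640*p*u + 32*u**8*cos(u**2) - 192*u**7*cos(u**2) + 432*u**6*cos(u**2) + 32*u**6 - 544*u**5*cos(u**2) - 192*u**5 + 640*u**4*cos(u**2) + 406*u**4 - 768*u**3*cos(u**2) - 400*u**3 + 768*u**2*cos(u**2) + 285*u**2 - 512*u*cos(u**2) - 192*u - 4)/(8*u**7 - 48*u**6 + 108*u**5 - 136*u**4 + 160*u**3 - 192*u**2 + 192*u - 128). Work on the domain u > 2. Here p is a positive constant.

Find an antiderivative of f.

A first test for any F(u): its u-derivative must equal f(u) identically.
Check: d/du[5*p*u**2/2 + log(u**4 + 3*u**2/2 + 2) + 2*sin(u**2) + 1/(2*(2*u - 4)**2)] = (40*p*u**8 - 240*p*u**7 + 540*p*u**6 - 680*p*u**5 + 800*p*u**4 - 960*p*u**3 + 960*p*u**2 - 640*p*u + 32*u**8*cos(u**2) - 192*u**7*cos(u**2) + 432*u**6*cos(u**2) + 32*u**6 - 544*u**5*cos(u**2) - 192*u**5 + 640*u**4*cos(u**2) + 406*u**4 - 768*u**3*cos(u**2) - 400*u**3 + 768*u**2*cos(u**2) + 285*u**2 - 512*u*cos(u**2) - 192*u - 4)/(8*u**7 - 48*u**6 + 108*u**5 - 136*u**4 + 160*u**3 - 192*u**2 + 192*u - 128) = f(u).

An antiderivative is F(u) = 5*p*u**2/2 + log(u**4 + 3*u**2/2 + 2) + 2*sin(u**2) + 1/(2*(2*u - 4)**2).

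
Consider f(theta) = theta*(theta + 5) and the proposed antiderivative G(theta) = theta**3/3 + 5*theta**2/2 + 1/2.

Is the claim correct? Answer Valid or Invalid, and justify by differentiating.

d/dtheta[G] = theta**2 + 5*theta
This equals f(theta) exactly, so the claim holds.

Valid. The derivative of G reproduces f.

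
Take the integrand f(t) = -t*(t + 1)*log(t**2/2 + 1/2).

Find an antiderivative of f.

An antiderivative is F(t) = -t**3*log(t**2/2 + 1/2)/3 + 2*t**3/9 - t**2*log(t**2/2 + 1/2)/2 + t**2/2 - 2*t/3 - log(t**2 + 1)/2 + 2*atan(t)/3.

Differentiate the proposed F(t) back; it has to land on f(t) exactly.
Check: d/dt[-t**3*log(t**2/2 + 1/2)/3 + 2*t**3/9 - t**2*log(t**2/2 + 1/2)/2 + t**2/2 - 2*t/3 - log(t**2 + 1)/2 + 2*atan(t)/3] = -t**2*log(t**2 + 1) + t**2*log(2) - t*log(t**2 + 1) + t*log(2), which equals f(t).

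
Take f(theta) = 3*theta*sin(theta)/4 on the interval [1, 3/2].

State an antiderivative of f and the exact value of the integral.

Antiderivative: F(theta) = 3*(-theta*cos(theta) + sin(theta))/4; value = -3*sin(1)/4 - 9*cos(3/2)/8 + 3*cos(1)/4 + 3*sin(3/2)/4

An antiderivative F(theta) passes only if d/dtheta[F] lands on f(theta) exactly.
F(theta) = 3*(-theta*cos(theta) + sin(theta))/4 is an antiderivative of f.
Check: d/dtheta[3*(-theta*cos(theta) + sin(theta))/4] = 3*theta*sin(theta)/4 = f(theta).
F(3/2) = -9*cos(3/2)/8 + 3*sin(3/2)/4; F(1) = -3*cos(1)/4 + 3*sin(1)/4.
Integral = F(3/2) - F(1) = -3*sin(1)/4 - 9*cos(3/2)/8 + 3*cos(1)/4 + 3*sin(3/2)/4.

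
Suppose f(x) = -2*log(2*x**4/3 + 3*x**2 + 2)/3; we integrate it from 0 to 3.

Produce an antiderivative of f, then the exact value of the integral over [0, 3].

Check any antiderivative F(x) by computing F'(x) and comparing it with f(x).
F(x) = 2*(-x*log(2*x**4/3 + 3*x**2 + 2) + 4*x - sqrt(9 - sqrt(33))*atan(2*x/sqrt(9 - sqrt(33))) - sqrt(sqrt(33) + 9)*atan(2*x/sqrt(sqrt(33) + 9)))/3 is an antiderivative of f.
Check: d/dx[2*(-x*log(2*x**4/3 + 3*x**2 + 2) + 4*x - sqrt(9 - sqrt(33))*atan(2*x/sqrt(9 - sqrt(33))) - sqrt(sqrt(33) + 9)*atan(2*x/sqrt(sqrt(33) + 9)))/3] = -2*log(2*x**4/3 + 3*x**2 + 2)/3 = f(x).
F(3) = -2*log(83) - 2*sqrt(sqrt(33) + 9)*atan(6/sqrt(sqrt(33) + 9))/3 - 2*sqrt(9 - sqrt(33))*atan(6/sqrt(9 - sqrt(33)))/3 + 8; F(0) = 0.
Integral = F(3) - F(0) = -2*log(83) - 2*sqrt(sqrt(33) + 9)*atan(6/sqrt(sqrt(33) + 9))/3 - 2*sqrt(9 - sqrt(33))*atan(6/sqrt(9 - sqrt(33)))/3 + 8.

Antiderivative: F(x) = 2*(-x*log(2*x**4/3 + 3*x**2 + 2) + 4*x - sqrt(9 - sqrt(33))*atan(2*x/sqrt(9 - sqrt(33))) - sqrt(sqrt(33) + 9)*atan(2*x/sqrt(sqrt(33) + 9)))/3; value = -2*log(83) - 2*sqrt(sqrt(33) + 9)*atan(6/sqrt(sqrt(33) + 9))/3 - 2*sqrt(9 - sqrt(33))*atan(6/sqrt(9 - sqrt(33)))/3 + 8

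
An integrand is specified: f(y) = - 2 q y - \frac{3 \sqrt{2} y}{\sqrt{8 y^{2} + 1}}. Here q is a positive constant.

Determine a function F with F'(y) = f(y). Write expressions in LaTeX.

Integrate term by term and add the pieces.
Check: d/dy[- q y^{2} - \frac{3 \sqrt{4 y^{2} + \frac{1}{2}}}{4}] = \frac{- 2 q y \sqrt{8 y^{2} + 1} - 3 \sqrt{2} y}{\sqrt{8 y^{2} + 1}}, which equals f(y).

An antiderivative is F(y) = - q y^{2} - \frac{3 \sqrt{4 y^{2} + \frac{1}{2}}}{4}.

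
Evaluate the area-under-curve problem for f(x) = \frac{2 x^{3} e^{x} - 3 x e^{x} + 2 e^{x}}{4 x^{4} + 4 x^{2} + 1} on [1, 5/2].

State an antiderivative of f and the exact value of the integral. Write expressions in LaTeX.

Any candidate F(x) must reproduce f(x) exactly when differentiated.
F(x) = \frac{\left(2 x + 2\right) e^{x}}{4 x^{2} + 2} is an antiderivative of f.
Check: d/dx[\frac{\left(2 x + 2\right) e^{x}}{4 x^{2} + 2}] = \frac{2 x^{3} e^{x} - 3 x e^{x} + 2 e^{x}}{4 x^{4} + 4 x^{2} + 1} = f(x).
F(5/2) = \frac{7 e^{\frac{5}{2}}}{27}; F(1) = \frac{2 e}{3}.
Integral = F(5/2) - F(1) = - \frac{2 e}{3} + \frac{7 e^{\frac{5}{2}}}{27}.

Antiderivative: F(x) = \frac{\left(2 x + 2\right) e^{x}}{4 x^{2} + 2}; value = - \frac{2 e}{3} + \frac{7 e^{\frac{5}{2}}}{27}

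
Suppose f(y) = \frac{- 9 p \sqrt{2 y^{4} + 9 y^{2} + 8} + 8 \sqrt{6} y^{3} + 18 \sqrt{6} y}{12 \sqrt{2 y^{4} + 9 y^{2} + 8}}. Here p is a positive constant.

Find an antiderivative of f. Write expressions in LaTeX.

An antiderivative is F(y) = - \frac{3 p y}{4} + \frac{\sqrt{6} \sqrt{2 y^{4} + 9 y^{2} + 8}}{6}.

Check any antiderivative F(y) by computing F'(y) and comparing it with f(y).
Check: d/dy[- \frac{3 p y}{4} + \frac{\sqrt{6} \sqrt{2 y^{4} + 9 y^{2} + 8}}{6}] = \frac{- 9 p \sqrt{2 y^{4} + 9 y^{2} + 8} + 8 \sqrt{6} y^{3} + 18 \sqrt{6} y}{12 \sqrt{2 y^{4} + 9 y^{2} + 8}} = f(y).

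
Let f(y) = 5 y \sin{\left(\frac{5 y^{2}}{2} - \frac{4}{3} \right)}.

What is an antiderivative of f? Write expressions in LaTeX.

The substitution u = \frac{5 y^{2}}{2} - \frac{4}{3} works: f is exactly (dF/du)*(du/dy) for that inner function.
Check: d/dy[- \cos{\left(\frac{5 y^{2}}{2} - \frac{4}{3} \right)}] = 5 y \sin{\left(\frac{5 y^{2}}{2} - \frac{4}{3} \right)} = f(y).

An antiderivative is F(y) = - \cos{\left(\frac{5 y^{2}}{2} - \frac{4}{3} \right)}.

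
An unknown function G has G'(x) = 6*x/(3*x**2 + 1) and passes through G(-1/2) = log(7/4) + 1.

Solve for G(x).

The substitution u = 3*x**2 + 1 works: G'(x) is exactly (dG/du)*(du/dx) for that inner function.
A general antiderivative is log(3*x**2 + 1) + C.
The condition gives C = log(7/4) + 1 - (log(7/4)) = 1.
So G(x) = log(3*x**2 + 1) + 1.
Check: d/dx[log(3*x**2 + 1) + 1] = 6*x/(3*x**2 + 1) = G'(x).

G(x) = log(3*x**2 + 1) + 1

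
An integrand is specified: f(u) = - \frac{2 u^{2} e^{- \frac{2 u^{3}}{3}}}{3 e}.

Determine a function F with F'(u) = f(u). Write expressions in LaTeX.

The substitution w = - \frac{2 u^{3}}{3} - 1 works: f is exactly (dF/dw)*(dw/du) for that inner function.
Check: d/du[\frac{e^{- \frac{2 u^{3}}{3}}}{3 e}] = - \frac{2 u^{2} e^{- \frac{2 u^{3}}{3}}}{3 e} = f(u).

An antiderivative is F(u) = \frac{e^{- \frac{2 u^{3}}{3}}}{3 e}.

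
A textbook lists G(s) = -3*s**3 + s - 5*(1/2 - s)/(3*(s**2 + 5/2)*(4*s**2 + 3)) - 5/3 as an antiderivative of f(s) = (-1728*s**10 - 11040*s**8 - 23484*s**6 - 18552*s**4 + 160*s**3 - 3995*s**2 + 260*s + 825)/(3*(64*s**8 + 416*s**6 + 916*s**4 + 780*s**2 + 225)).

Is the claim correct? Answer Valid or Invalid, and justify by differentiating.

d/ds[G] = (-1728*s**10 - 11040*s**8 - 23484*s**6 - 18552*s**4 + 160*s**3 - 3995*s**2 + 260*s + 825)/(192*s**8 + 1248*s**6 + 2748*s**4 + 2340*s**2 + 675)
This equals f(s) exactly, so the claim holds.

Valid: G'(s) = f(s).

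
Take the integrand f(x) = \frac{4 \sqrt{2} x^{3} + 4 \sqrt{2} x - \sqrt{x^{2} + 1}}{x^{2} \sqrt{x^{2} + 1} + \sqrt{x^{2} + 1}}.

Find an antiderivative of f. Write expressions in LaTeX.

An antiderivative F(x) passes only if d/dx[F] lands on f(x) exactly.
Check: d/dx[4 \sqrt{2 x^{2} + 2} - \operatorname{atan}{\left(x \right)}] = \frac{4 \sqrt{2} x^{3} + 4 \sqrt{2} x - \sqrt{x^{2} + 1}}{x^{2} \sqrt{x^{2} + 1} + \sqrt{x^{2} + 1}} = f(x).

An antiderivative is F(x) = 4 \sqrt{2 x^{2} + 2} - \operatorname{atan}{\left(x \right)}.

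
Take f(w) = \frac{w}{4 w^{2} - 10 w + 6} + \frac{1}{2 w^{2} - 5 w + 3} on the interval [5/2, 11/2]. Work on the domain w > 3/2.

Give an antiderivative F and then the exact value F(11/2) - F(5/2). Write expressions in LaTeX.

Factor the denominator (2 \left(w - 1\right) \left(2 w - 3\right)) and decompose: f = \frac{7}{2 \left(2 w - 3\right)} - \frac{3}{2 \left(w - 1\right)}; each piece integrates to a log, atan, or power term.
F(w) = \frac{7 \log{\left(w - \frac{3}{2} \right)}}{4} - \frac{3 \log{\left(w - 1 \right)}}{2} is an antiderivative of f.
Check: d/dw[\frac{7 \log{\left(w - \frac{3}{2} \right)}}{4} - \frac{3 \log{\left(w - 1 \right)}}{2}] = \frac{w + 2}{4 w^{2} - 10 w + 6}, which equals f(w).
F(11/2) = - \frac{3 \log{\left(\frac{9}{2} \right)}}{2} + \frac{7 \log{\left(4 \right)}}{4}; F(5/2) = - \frac{3 \log{\left(\frac{3}{2} \right)}}{2}.
Integral = F(11/2) - F(5/2) = - \frac{3 \log{\left(\frac{9}{2} \right)}}{2} + \frac{3 \log{\left(\frac{3}{2} \right)}}{2} + \frac{7 \log{\left(4 \right)}}{4}.

Antiderivative: F(w) = \frac{7 \log{\left(w - \frac{3}{2} \right)}}{4} - \frac{3 \log{\left(w - 1 \right)}}{2}; value = - \frac{3 \log{\left(\frac{9}{2} \right)}}{2} + \frac{3 \log{\left(\frac{3}{2} \right)}}{2} + \frac{7 \log{\left(4 \right)}}{4}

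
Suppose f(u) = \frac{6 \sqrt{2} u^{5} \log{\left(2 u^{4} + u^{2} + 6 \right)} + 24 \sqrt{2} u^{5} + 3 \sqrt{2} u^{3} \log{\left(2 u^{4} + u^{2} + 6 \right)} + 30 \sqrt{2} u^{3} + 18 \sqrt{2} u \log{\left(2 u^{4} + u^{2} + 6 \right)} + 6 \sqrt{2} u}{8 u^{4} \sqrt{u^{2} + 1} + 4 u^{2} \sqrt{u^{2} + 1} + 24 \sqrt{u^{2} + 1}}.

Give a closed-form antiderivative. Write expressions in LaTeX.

An antiderivative is F(u) = \frac{3 \sqrt{2} \sqrt{u^{2} + 1} \log{\left(2 u^{4} + u^{2} + 6 \right)}}{4}.

f has the shape v'r + vr' for v = \frac{3 \sqrt{2 u^{2} + 2}}{4} and r = \log{\left(2 u^{4} + u^{2} + 6 \right)} — it is the derivative of the product v*r.
Check: d/du[\frac{3 \sqrt{2} \sqrt{u^{2} + 1} \log{\left(2 u^{4} + u^{2} + 6 \right)}}{4}] = \frac{6 \sqrt{2} u^{5} \log{\left(2 u^{4} + u^{2} + 6 \right)} + 24 \sqrt{2} u^{5} + 3 \sqrt{2} u^{3} \log{\left(2 u^{4} + u^{2} + 6 \right)} + 30 \sqrt{2} u^{3} + 18 \sqrt{2} u \log{\left(2 u^{4} + u^{2} + 6 \right)} + 6 \sqrt{2} u}{8 u^{4} \sqrt{u^{2} + 1} + 4 u^{2} \sqrt{u^{2} + 1} + 24 \sqrt{u^{2} + 1}} = f(u).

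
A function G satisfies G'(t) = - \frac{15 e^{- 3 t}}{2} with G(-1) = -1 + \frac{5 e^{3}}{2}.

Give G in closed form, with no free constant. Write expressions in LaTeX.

G(t) = \frac{\left(5 - 2 e^{3 t}\right) e^{- 3 t}}{2}

Since d/dt undoes antidifferentiation here, G(t) must give back the stated G'(t).
A general antiderivative is \frac{5 e^{- 3 t}}{2} + C.
The condition gives C = -1 + \frac{5 e^{3}}{2} - (\frac{5 e^{3}}{2}) = -1.
So G(t) = \frac{\left(5 - 2 e^{3 t}\right) e^{- 3 t}}{2}.
Check: d/dt[\frac{\left(5 - 2 e^{3 t}\right) e^{- 3 t}}{2}] = - \frac{15 e^{- 3 t}}{2} = G'(t).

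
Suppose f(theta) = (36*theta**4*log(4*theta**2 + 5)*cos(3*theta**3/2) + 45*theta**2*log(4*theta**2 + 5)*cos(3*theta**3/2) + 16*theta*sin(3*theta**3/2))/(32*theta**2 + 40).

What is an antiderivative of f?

An antiderivative is F(theta) = log(4*theta**2 + 5)*sin(3*theta**3/2)/4.

Recognize the product-rule pattern: f = u'v + uv' with u = log(4*theta**2 + 5)/4, v = sin(3*theta**3/2), so integration by parts undoes it.
Check: d/dtheta[log(4*theta**2 + 5)*sin(3*theta**3/2)/4] = (36*theta**4*log(4*theta**2 + 5)*cos(3*theta**3/2) + 45*theta**2*log(4*theta**2 + 5)*cos(3*theta**3/2) + 16*theta*sin(3*theta**3/2))/(32*theta**2 + 40) = f(theta).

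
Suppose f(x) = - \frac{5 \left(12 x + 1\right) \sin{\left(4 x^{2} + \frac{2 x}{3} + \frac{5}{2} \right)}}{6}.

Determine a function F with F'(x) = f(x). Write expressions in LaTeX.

f matches the chain-rule pattern g'(h)*h' with inner function h(x) = 4 x^{2} + \frac{2 x}{3} + \frac{5}{2}; substituting u = h(x) collapses the integral.
Check: d/dx[\frac{5 \cos{\left(4 x^{2} + \frac{2 x}{3} + \frac{5}{2} \right)}}{4}] = - 10 x \sin{\left(4 x^{2} + \frac{2 x}{3} + \frac{5}{2} \right)} - \frac{5 \sin{\left(4 x^{2} + \frac{2 x}{3} + \frac{5}{2} \right)}}{6}, which equals f(x).

An antiderivative is F(x) = \frac{5 \cos{\left(4 x^{2} + \frac{2 x}{3} + \frac{5}{2} \right)}}{4}.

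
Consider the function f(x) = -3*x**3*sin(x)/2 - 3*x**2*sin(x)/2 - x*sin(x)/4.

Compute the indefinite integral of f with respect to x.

F(x) = 3*x**3*cos(x)/2 - 9*x**2*sin(x)/2 + 3*x**2*cos(x)/2 - 3*x*sin(x) - 35*x*cos(x)/4 + 35*sin(x)/4 - 3*cos(x) + C

Integrate term by term and add the pieces.
Check: d/dx[3*x**3*cos(x)/2 - 9*x**2*sin(x)/2 + 3*x**2*cos(x)/2 - 3*x*sin(x) - 35*x*cos(x)/4 + 35*sin(x)/4 - 3*cos(x)] = -3*x**3*sin(x)/2 - 3*x**2*sin(x)/2 - x*sin(x)/4 = f(x).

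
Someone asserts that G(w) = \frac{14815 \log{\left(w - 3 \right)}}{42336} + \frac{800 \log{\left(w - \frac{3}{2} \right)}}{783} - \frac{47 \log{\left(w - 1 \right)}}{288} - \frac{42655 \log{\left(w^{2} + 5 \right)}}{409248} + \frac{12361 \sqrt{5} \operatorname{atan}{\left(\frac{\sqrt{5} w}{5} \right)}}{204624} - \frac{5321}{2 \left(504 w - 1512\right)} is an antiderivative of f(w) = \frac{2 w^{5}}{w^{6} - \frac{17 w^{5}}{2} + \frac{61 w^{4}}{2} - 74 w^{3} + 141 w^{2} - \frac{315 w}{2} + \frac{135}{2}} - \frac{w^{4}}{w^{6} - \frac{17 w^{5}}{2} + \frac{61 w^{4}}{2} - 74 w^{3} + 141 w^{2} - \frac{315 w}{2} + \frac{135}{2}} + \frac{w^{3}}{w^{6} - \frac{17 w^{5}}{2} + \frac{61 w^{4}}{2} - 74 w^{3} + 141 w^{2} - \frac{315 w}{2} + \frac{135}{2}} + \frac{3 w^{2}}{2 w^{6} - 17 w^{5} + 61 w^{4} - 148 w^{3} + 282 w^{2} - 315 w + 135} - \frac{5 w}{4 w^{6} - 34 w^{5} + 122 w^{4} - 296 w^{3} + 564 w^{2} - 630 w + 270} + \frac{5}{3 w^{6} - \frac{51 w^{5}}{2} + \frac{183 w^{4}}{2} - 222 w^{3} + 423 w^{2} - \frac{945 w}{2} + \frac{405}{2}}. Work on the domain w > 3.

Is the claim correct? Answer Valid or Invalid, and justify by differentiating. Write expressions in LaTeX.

d/dw[G] = \frac{24 w^{5} - 12 w^{4} + 12 w^{3} + 18 w^{2} - 15 w + 20}{24 w^{6} - 204 w^{5} + 732 w^{4} - 1776 w^{3} + 3384 w^{2} - 3780 w + 1620}
d/dw[G] - f(w) = \frac{- 24 w^{5} + 12 w^{4} - 12 w^{3} - 18 w^{2} + 15 w - 20}{24 w^{6} - 204 w^{5} + 732 w^{4} - 1776 w^{3} + 3384 w^{2} - 3780 w + 1620} != 0.

Invalid: d/dw[G] - f = \frac{- 24 w^{5} + 12 w^{4} - 12 w^{3} - 18 w^{2} + 15 w - 20}{24 w^{6} - 204 w^{5} + 732 w^{4} - 1776 w^{3} + 3384 w^{2} - 3780 w + 1620}, which is not 0.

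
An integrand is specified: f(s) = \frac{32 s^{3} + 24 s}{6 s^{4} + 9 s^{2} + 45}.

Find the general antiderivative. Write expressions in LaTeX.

f matches the chain-rule pattern g'(h)*h' with inner function h(s) = \frac{s^{4}}{3} + \frac{s^{2}}{2} + \frac{5}{2}; substituting u = h(s) collapses the integral.
Check: d/ds[\frac{4 \log{\left(\frac{s^{4}}{3} + \frac{s^{2}}{2} + \frac{5}{2} \right)}}{3}] = \frac{32 s^{3} + 24 s}{6 s^{4} + 9 s^{2} + 45} = f(s).

F(s) = \frac{4 \log{\left(\frac{s^{4}}{3} + \frac{s^{2}}{2} + \frac{5}{2} \right)}}{3} + C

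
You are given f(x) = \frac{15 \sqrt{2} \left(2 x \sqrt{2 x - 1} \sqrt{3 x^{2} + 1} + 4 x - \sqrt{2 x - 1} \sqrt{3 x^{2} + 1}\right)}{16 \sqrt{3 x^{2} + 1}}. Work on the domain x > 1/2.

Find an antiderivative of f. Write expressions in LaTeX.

An antiderivative is F(x) = \frac{\sqrt{2} \left(12 x^{2} \sqrt{2 x - 1} - 12 x \sqrt{2 x - 1} + 3 \sqrt{2 x - 1} + 20 \sqrt{3 x^{2} + 1}\right)}{16}.

Differentiate the proposed F(x) back; it has to land on f(x) exactly.
Check: d/dx[\frac{\sqrt{2} \left(12 x^{2} \sqrt{2 x - 1} - 12 x \sqrt{2 x - 1} + 3 \sqrt{2 x - 1} + 20 \sqrt{3 x^{2} + 1}\right)}{16}] = \frac{60 \sqrt{2} x^{2} \sqrt{3 x^{2} + 1} + 60 \sqrt{2} x \sqrt{2 x - 1} - 60 \sqrt{2} x \sqrt{3 x^{2} + 1} + 15 \sqrt{2} \sqrt{3 x^{2} + 1}}{16 \sqrt{2 x - 1} \sqrt{3 x^{2} + 1}}, which equals f(x).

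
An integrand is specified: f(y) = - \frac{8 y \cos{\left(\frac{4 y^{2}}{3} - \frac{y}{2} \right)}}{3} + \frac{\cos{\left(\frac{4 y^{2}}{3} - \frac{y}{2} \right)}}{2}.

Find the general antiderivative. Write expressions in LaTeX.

f matches the chain-rule pattern g'(h)*h' with inner function h(y) = \frac{4 y^{2}}{3} - \frac{y}{2}; substituting u = h(y) collapses the integral.
Check: d/dy[- \sin{\left(\frac{4 y^{2}}{3} - \frac{y}{2} \right)}] = - \frac{8 y \cos{\left(\frac{4 y^{2}}{3} - \frac{y}{2} \right)}}{3} + \frac{\cos{\left(\frac{4 y^{2}}{3} - \frac{y}{2} \right)}}{2} = f(y).

F(y) = - \sin{\left(\frac{4 y^{2}}{3} - \frac{y}{2} \right)} + C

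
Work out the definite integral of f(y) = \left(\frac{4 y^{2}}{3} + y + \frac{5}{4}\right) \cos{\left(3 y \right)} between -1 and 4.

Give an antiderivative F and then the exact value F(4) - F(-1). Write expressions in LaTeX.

Antiderivative: F(y) = \frac{4 y^{2} \sin{\left(3 y \right)}}{9} + \frac{y \sin{\left(3 y \right)}}{3} + \frac{8 y \cos{\left(3 y \right)}}{27} + \frac{103 \sin{\left(3 y \right)}}{324} + \frac{\cos{\left(3 y \right)}}{9}; value = \frac{2839 \sin{\left(12 \right)}}{324} + \frac{5 \cos{\left(3 \right)}}{27} + \frac{139 \sin{\left(3 \right)}}{324} + \frac{35 \cos{\left(12 \right)}}{27}

Whatever form F(y) takes, F'(y) = f(y) is non-negotiable.
F(y) = \frac{4 y^{2} \sin{\left(3 y \right)}}{9} + \frac{y \sin{\left(3 y \right)}}{3} + \frac{8 y \cos{\left(3 y \right)}}{27} + \frac{103 \sin{\left(3 y \right)}}{324} + \frac{\cos{\left(3 y \right)}}{9} is an antiderivative of f.
Check: d/dy[\frac{4 y^{2} \sin{\left(3 y \right)}}{9} + \frac{y \sin{\left(3 y \right)}}{3} + \frac{8 y \cos{\left(3 y \right)}}{27} + \frac{103 \sin{\left(3 y \right)}}{324} + \frac{\cos{\left(3 y \right)}}{9}] = \frac{4 y^{2} \cos{\left(3 y \right)}}{3} + y \cos{\left(3 y \right)} + \frac{5 \cos{\left(3 y \right)}}{4}, which equals f(y).
F(4) = \frac{2839 \sin{\left(12 \right)}}{324} + \frac{35 \cos{\left(12 \right)}}{27}; F(-1) = - \frac{139 \sin{\left(3 \right)}}{324} - \frac{5 \cos{\left(3 \right)}}{27}.
Integral = F(4) - F(-1) = \frac{2839 \sin{\left(12 \right)}}{324} + \frac{5 \cos{\left(3 \right)}}{27} + \frac{139 \sin{\left(3 \right)}}{324} + \frac{35 \cos{\left(12 \right)}}{27}.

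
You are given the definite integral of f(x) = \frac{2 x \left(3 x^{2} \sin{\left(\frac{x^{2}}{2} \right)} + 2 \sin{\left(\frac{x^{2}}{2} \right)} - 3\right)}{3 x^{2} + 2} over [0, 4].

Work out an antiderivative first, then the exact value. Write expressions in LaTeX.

Recover f(x) by differentiating a candidate F(x); any mismatch rules it out.
F(x) = - \log{\left(3 x^{2} + 2 \right)} - 2 \cos{\left(\frac{x^{2}}{2} \right)} is an antiderivative of f.
Check: d/dx[- \log{\left(3 x^{2} + 2 \right)} - 2 \cos{\left(\frac{x^{2}}{2} \right)}] = \frac{6 x^{3} \sin{\left(\frac{x^{2}}{2} \right)} + 4 x \sin{\left(\frac{x^{2}}{2} \right)} - 6 x}{3 x^{2} + 2}, which equals f(x).
F(4) = - \log{\left(50 \right)} - 2 \cos{\left(8 \right)}; F(0) = -2 - \log{\left(2 \right)}.
Integral = F(4) - F(0) = - \log{\left(50 \right)} - 2 \cos{\left(8 \right)} + \log{\left(2 \right)} + 2.

Antiderivative: F(x) = - \log{\left(3 x^{2} + 2 \right)} - 2 \cos{\left(\frac{x^{2}}{2} \right)}; value = - \log{\left(50 \right)} - 2 \cos{\left(8 \right)} + \log{\left(2 \right)} + 2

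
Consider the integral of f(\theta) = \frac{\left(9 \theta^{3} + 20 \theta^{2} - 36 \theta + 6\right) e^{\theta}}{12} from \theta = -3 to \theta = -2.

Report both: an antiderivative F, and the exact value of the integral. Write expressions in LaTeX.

f has the shape u'v + uv' for u = \frac{3 \theta^{3}}{4} - \frac{7 \theta^{2}}{12} - \frac{11 \theta}{6} + \frac{7}{3} and v = e^{\theta} — it is the derivative of the product u*v.
F(\theta) = \frac{\left(9 \theta^{3} - 7 \theta^{2} - 22 \theta + 28\right) e^{\theta}}{12} is an antiderivative of f.
Check: d/d\theta[\frac{\left(9 \theta^{3} - 7 \theta^{2} - 22 \theta + 28\right) e^{\theta}}{12}] = \frac{3 \theta^{3} e^{\theta}}{4} + \frac{5 \theta^{2} e^{\theta}}{3} - 3 \theta e^{\theta} + \frac{e^{\theta}}{2}, which equals f(\theta).
F(-2) = - \frac{7}{3 e^{2}}; F(-3) = - \frac{53}{3 e^{3}}.
Integral = F(-2) - F(-3) = - \frac{7}{3 e^{2}} + \frac{53}{3 e^{3}}.

Antiderivative: F(\theta) = \frac{\left(9 \theta^{3} - 7 \theta^{2} - 22 \theta + 28\right) e^{\theta}}{12}; value = - \frac{7}{3 e^{2}} + \frac{53}{3 e^{3}}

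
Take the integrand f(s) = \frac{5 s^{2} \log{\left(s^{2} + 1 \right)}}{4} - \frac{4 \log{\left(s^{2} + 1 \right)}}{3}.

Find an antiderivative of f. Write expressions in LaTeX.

The integrand splits into summands that can be handled one at a time.
Check: d/ds[\frac{15 s^{3} \log{\left(s^{2} + 1 \right)} - 10 s^{3} - 48 s \log{\left(s^{2} + 1 \right)} + 126 s - 126 \operatorname{atan}{\left(s \right)}}{36}] = \frac{5 s^{2} \log{\left(s^{2} + 1 \right)}}{4} - \frac{4 \log{\left(s^{2} + 1 \right)}}{3} = f(s).

An antiderivative is F(s) = \frac{15 s^{3} \log{\left(s^{2} + 1 \right)} - 10 s^{3} - 48 s \log{\left(s^{2} + 1 \right)} + 126 s - 126 \operatorname{atan}{\left(s \right)}}{36}.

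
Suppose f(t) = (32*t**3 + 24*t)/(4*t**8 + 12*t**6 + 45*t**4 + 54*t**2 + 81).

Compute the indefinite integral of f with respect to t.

The substitution u = 2*t**4/3 + t**2 + 3 works: f is exactly (dF/du)*(du/dt) for that inner function.
Check: d/dt[-4/(2*t**4 + 3*t**2 + 9)] = (32*t**3 + 24*t)/(4*t**8 + 12*t**6 + 45*t**4 + 54*t**2 + 81) = f(t).

F(t) = -4/(2*t**4 + 3*t**2 + 9) + C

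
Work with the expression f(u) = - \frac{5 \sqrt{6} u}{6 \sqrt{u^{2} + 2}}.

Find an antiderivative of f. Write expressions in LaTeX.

f matches the chain-rule pattern g'(h)*h' with inner function h(u) = \frac{3 u^{2}}{2} + 3; substituting w = h(u) collapses the integral.
Check: d/du[- \frac{5 \sqrt{\frac{3 u^{2}}{2} + 3}}{3}] = - \frac{5 \sqrt{6} u}{6 \sqrt{u^{2} + 2}} = f(u).

An antiderivative is F(u) = - \frac{5 \sqrt{\frac{3 u^{2}}{2} + 3}}{3}.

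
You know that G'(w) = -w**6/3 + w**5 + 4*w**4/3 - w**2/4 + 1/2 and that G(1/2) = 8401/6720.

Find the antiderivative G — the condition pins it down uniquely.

The integrand splits into summands that can be handled one at a time.
A general antiderivative is -w**7/21 + w**6/6 + 4*w**5/15 - w**3/12 + w/2 + C.
The condition gives C = 8401/6720 - (1681/6720) = 1.
So G(w) = -w**7/21 + w**6/6 + 4*w**5/15 - w**3/12 + w/2 + 1.
Check: d/dw[-w**7/21 + w**6/6 + 4*w**5/15 - w**3/12 + w/2 + 1] = -w**6/3 + w**5 + 4*w**4/3 - w**2/4 + 1/2 = G'(w).

G(w) = -w**7/21 + w**6/6 + 4*w**5/15 - w**3/12 + w/2 + 1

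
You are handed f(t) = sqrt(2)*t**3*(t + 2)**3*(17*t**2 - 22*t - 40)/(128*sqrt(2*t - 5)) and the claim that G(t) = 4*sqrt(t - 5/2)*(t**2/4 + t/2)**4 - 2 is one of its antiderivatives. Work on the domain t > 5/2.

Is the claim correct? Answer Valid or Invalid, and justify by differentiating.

Valid - the claim checks out under differentiation.

d/dt[G] = sqrt(2)*(17*t**8 + 80*t**7 + 32*t**6 - 368*t**5 - 656*t**4 - 320*t**3)/(128*sqrt(2*t - 5))
This equals f(t) exactly, so the claim holds.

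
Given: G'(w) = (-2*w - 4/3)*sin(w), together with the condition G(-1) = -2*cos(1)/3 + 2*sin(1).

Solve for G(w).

The proposed G(w) is checked by its d/dw: the result must match the given G'(w).
A general antiderivative is 2*w*cos(w) - 2*sin(w) + 4*cos(w)/3 + C.
The condition gives C = -2*cos(1)/3 + 2*sin(1) - (-2*cos(1)/3 + 2*sin(1)) = 0.
So G(w) = 2*w*cos(w) - 2*sin(w) + 4*cos(w)/3.
Check: d/dw[2*w*cos(w) - 2*sin(w) + 4*cos(w)/3] = -2*w*sin(w) - 4*sin(w)/3, which equals G'(w).

G(w) = 2*w*cos(w) - 2*sin(w) + 4*cos(w)/3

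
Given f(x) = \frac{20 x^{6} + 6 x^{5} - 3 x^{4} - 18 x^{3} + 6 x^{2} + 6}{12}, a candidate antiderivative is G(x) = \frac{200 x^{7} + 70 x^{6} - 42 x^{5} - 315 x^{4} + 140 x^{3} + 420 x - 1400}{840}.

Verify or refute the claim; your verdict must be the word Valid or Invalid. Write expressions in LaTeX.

Valid: G'(x) = f(x).

d/dx[G] = \frac{5 x^{6}}{3} + \frac{x^{5}}{2} - \frac{x^{4}}{4} - \frac{3 x^{3}}{2} + \frac{x^{2}}{2} + \frac{1}{2}
This equals f(x) exactly, so the claim holds.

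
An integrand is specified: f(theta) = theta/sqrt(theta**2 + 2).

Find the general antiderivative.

f matches the chain-rule pattern g'(h)*h' with inner function h(theta) = theta**2 + 2; substituting u = h(theta) collapses the integral.
Check: d/dtheta[sqrt(theta**2 + 2)] = theta/sqrt(theta**2 + 2) = f(theta).

F(theta) = sqrt(theta**2 + 2) + C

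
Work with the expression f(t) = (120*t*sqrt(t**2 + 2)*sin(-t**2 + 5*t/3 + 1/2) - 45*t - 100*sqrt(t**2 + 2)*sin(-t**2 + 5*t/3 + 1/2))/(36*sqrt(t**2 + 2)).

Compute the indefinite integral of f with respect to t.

F(t) = -5*sqrt(t**2 + 2)/4 + 5*cos(-t**2 + 5*t/3 + 1/2)/3 + C

Check any antiderivative F(t) by computing F'(t) and comparing it with f(t).
Check: d/dt[-5*sqrt(t**2 + 2)/4 + 5*cos(-t**2 + 5*t/3 + 1/2)/3] = (120*t*sqrt(t**2 + 2)*sin(-t**2 + 5*t/3 + 1/2) - 45*t - 100*sqrt(t**2 + 2)*sin(-t**2 + 5*t/3 + 1/2))/(36*sqrt(t**2 + 2)) = f(t).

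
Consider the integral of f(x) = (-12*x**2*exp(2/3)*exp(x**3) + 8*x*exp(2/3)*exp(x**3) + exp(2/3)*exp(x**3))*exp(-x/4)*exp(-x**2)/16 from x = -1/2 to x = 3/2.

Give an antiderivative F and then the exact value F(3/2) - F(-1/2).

Antiderivative: F(x) = -exp(2/3)*exp(-x/4)*exp(-x**2)*exp(x**3)/4; value = -exp(17/12)/4 + exp(5/12)/4

f matches the chain-rule pattern g'(h)*h' with inner function h(x) = x**3 - x**2 - x/4 + 2/3; substituting u = h(x) collapses the integral.
F(x) = -exp(2/3)*exp(-x/4)*exp(-x**2)*exp(x**3)/4 is an antiderivative of f.
Check: d/dx[-exp(2/3)*exp(-x/4)*exp(-x**2)*exp(x**3)/4] = (-12*x**2*exp(2/3)*exp(x**3) + 8*x*exp(2/3)*exp(x**3) + exp(2/3)*exp(x**3))*exp(-x/4)*exp(-x**2)/16 = f(x).
F(3/2) = -exp(17/12)/4; F(-1/2) = -exp(5/12)/4.
Integral = F(3/2) - F(-1/2) = -exp(17/12)/4 + exp(5/12)/4.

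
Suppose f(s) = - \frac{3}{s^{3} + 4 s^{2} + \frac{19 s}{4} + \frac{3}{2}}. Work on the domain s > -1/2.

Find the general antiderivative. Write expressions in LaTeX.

Factor the denominator (\left(s + 2\right) \left(2 s + 1\right) \left(2 s + 3\right)) and decompose: f = \frac{12}{2 s + 3} - \frac{4}{2 s + 1} - \frac{4}{s + 2}; each piece integrates to a log, atan, or power term.
Check: d/ds[- 2 \left(\log{\left(s + \frac{1}{2} \right)} - 3 \log{\left(s + \frac{3}{2} \right)} + 2 \log{\left(s + 2 \right)}\right)] = - \frac{12}{4 s^{3} + 16 s^{2} + 19 s + 6}, which equals f(s).

F(s) = - 2 \left(\log{\left(s + \frac{1}{2} \right)} - 3 \log{\left(s + \frac{3}{2} \right)} + 2 \log{\left(s + 2 \right)}\right) + C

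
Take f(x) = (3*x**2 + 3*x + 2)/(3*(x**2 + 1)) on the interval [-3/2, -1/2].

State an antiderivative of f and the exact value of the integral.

Any candidate F(x) must reproduce f(x) exactly when differentiated.
F(x) = x + log(x**2 + 1)/2 - atan(x)/3 is an antiderivative of f.
Check: d/dx[x + log(x**2 + 1)/2 - atan(x)/3] = (3*x**2 + 3*x + 2)/(3*x**2 + 3), which equals f(x).
F(-1/2) = -1/2 + log(5/4)/2 + atan(1/2)/3; F(-3/2) = -3/2 + atan(3/2)/3 + log(13/4)/2.
Integral = F(-1/2) - F(-3/2) = -log(13/4)/2 - atan(3/2)/3 + log(5/4)/2 + atan(1/2)/3 + 1.

Antiderivative: F(x) = x + log(x**2 + 1)/2 - atan(x)/3; value = -log(13/4)/2 - atan(3/2)/3 + log(5/4)/2 + atan(1/2)/3 + 1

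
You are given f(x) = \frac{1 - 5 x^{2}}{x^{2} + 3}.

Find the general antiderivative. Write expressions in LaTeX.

An antiderivative F(x) passes only if d/dx[F] lands on f(x) exactly.
Check: d/dx[- 5 x + \frac{16 \sqrt{3} \operatorname{atan}{\left(\frac{\sqrt{3} x}{3} \right)}}{3}] = \frac{1 - 5 x^{2}}{x^{2} + 3} = f(x).

F(x) = - 5 x + \frac{16 \sqrt{3} \operatorname{atan}{\left(\frac{\sqrt{3} x}{3} \right)}}{3} + C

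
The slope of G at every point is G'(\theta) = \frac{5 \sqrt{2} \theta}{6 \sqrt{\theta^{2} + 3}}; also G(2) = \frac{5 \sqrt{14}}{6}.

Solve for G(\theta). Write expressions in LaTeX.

G(\theta) = \frac{5 \sqrt{\frac{\theta^{2}}{2} + \frac{3}{2}}}{3}

The substitution u = \frac{\theta^{2}}{2} + \frac{3}{2} works: G'(\theta) is exactly (dG/du)*(du/d\theta) for that inner function.
A general antiderivative is \frac{5 \sqrt{\frac{\theta^{2}}{2} + \frac{3}{2}}}{3} + C.
The condition gives C = \frac{5 \sqrt{14}}{6} - (\frac{5 \sqrt{14}}{6}) = 0.
So G(\theta) = \frac{5 \sqrt{\frac{\theta^{2}}{2} + \frac{3}{2}}}{3}.
Check: d/d\theta[\frac{5 \sqrt{\frac{\theta^{2}}{2} + \frac{3}{2}}}{3}] = \frac{5 \sqrt{2} \theta}{6 \sqrt{\theta^{2} + 3}} = G'(\theta).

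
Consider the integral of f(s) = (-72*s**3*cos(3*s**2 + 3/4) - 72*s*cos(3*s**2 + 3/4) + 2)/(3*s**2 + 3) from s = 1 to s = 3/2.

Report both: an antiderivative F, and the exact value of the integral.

Antiderivative: F(s) = 2*(-6*sin(3*s**2 + 3/4) + atan(s))/3; value = -4*sin(15/2) + 4*sin(15/4) - pi/6 + 2*atan(3/2)/3

A candidate is checked by its d/ds: the result must match f(s).
F(s) = 2*(-6*sin(3*s**2 + 3/4) + atan(s))/3 is an antiderivative of f.
Check: d/ds[2*(-6*sin(3*s**2 + 3/4) + atan(s))/3] = (-72*s**3*cos(3*s**2 + 3/4) - 72*s*cos(3*s**2 + 3/4) + 2)/(3*s**2 + 3) = f(s).
F(3/2) = -4*sin(15/2) + 2*atan(3/2)/3; F(1) = pi/6 - 4*sin(15/4).
Integral = F(3/2) - F(1) = -4*sin(15/2) + 4*sin(15/4) - pi/6 + 2*atan(3/2)/3.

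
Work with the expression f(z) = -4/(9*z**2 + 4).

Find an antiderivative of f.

Check any antiderivative F(z) by computing F'(z) and comparing it with f(z).
Check: d/dz[-2*atan(3*z/2)/3] = -4/(9*z**2 + 4) = f(z).

An antiderivative is F(z) = -2*atan(3*z/2)/3.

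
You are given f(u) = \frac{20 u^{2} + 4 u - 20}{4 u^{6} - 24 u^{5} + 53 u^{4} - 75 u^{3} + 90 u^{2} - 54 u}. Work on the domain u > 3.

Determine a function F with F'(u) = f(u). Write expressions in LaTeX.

Factor the denominator (u \left(u - 3\right) \left(2 u - 3\right)^{2} \left(u^{2} + 2\right)) and decompose: f = \frac{2 \left(241 u + 1152\right)}{3179 \left(u^{2} + 2\right)} - \frac{5728}{2601 \left(2 u - 3\right)} - \frac{496}{153 \left(2 u - 3\right)^{2}} + \frac{172}{297 \left(u - 3\right)} + \frac{10}{27 u}; each piece integrates to a log, atan, or power term.
Check: d/du[\frac{63580 u \log{\left(u \right)} + 99416 u \log{\left(u - 3 \right)} - 189024 u \log{\left(u - \frac{3}{2} \right)} + 13014 u \log{\left(u^{2} + 2 \right)} + 62208 \sqrt{2} u \operatorname{atan}{\left(\frac{\sqrt{2} u}{2} \right)} - 95370 \log{\left(u \right)} - 149124 \log{\left(u - 3 \right)} + 283536 \log{\left(u - \frac{3}{2} \right)} - 19521 \log{\left(u^{2} + 2 \right)} - 93312 \sqrt{2} \operatorname{atan}{\left(\frac{\sqrt{2} u}{2} \right)} + 139128}{171666 u - 257499}] = \frac{20 u^{2} + 4 u - 20}{4 u^{6} - 24 u^{5} + 53 u^{4} - 75 u^{3} + 90 u^{2} - 54 u} = f(u).

An antiderivative is F(u) = \frac{63580 u \log{\left(u \right)} + 99416 u \log{\left(u - 3 \right)} - 189024 u \log{\left(u - \frac{3}{2} \right)} + 13014 u \log{\left(u^{2} + 2 \right)} + 62208 \sqrt{2} u \operatorname{atan}{\left(\frac{\sqrt{2} u}{2} \right)} - 95370 \log{\left(u \right)} - 149124 \log{\left(u - 3 \right)} + 283536 \log{\left(u - \frac{3}{2} \right)} - 19521 \log{\left(u^{2} + 2 \right)} - 93312 \sqrt{2} \operatorname{atan}{\left(\frac{\sqrt{2} u}{2} \right)} + 139128}{171666 u - 257499}.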